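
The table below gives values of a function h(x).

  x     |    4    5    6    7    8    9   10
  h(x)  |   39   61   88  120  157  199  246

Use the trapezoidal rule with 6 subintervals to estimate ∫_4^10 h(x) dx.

767.5

Δx = 1.
T_6 = (1/2)·[39 + 2·61 + 2·88 + 2·120 + 2·157 + 2·199 + 246] = 767.5.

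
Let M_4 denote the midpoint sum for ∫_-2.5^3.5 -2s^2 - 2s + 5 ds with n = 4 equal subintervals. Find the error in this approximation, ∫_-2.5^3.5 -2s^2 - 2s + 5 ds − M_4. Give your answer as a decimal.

-2.25

Exact integral: ∫_-2.5^3.5 f(s) ds = -15.
M_4 = -12.75.
Error = -15 − (-12.75) = -2.25.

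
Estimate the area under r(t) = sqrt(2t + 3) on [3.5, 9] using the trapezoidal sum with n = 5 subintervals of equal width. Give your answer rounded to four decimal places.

21.5272

Δt = (9 − 3.5)/5 = 1.1.
r(3.5) ≈ 3.1623, r(4.6) ≈ 3.4928, r(5.7) ≈ 3.7947, r(6.8) ≈ 4.0743, r(7.9) ≈ 4.3359, r(9) ≈ 4.5826.
T_5 = (Δt/2)·[r(t_0) + 2r(t_1) + ... + 2r(t_{4}) + r(t_5)].
Sum ≈ 21.5272.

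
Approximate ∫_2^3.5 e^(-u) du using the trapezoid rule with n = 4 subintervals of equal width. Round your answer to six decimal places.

Δu = (3.5 − 2)/4 = 0.375.
f(2) ≈ 0.135335, f(2.375) ≈ 0.093014, f(2.75) ≈ 0.063928, f(3.125) ≈ 0.043937, f(3.5) ≈ 0.030197.
T_4 = (Δu/2)·[f(u_0) + 2f(u_1) + 2f(u_2) + 2f(u_3) + f(u_4)].
Sum ≈ 0.106367.

0.106367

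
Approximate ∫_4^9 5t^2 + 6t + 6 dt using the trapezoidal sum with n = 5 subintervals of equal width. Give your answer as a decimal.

1337.5

Δt = (9 − 4)/5 = 1.
f(4) = 110, f(5) = 161, f(6) = 222, f(7) = 293, f(8) = 374, f(9) = 465.
T_5 = (Δt/2)·[f(t_0) + 2f(t_1) + ... + 2f(t_{4}) + f(t_5)].
Sum = 1337.5.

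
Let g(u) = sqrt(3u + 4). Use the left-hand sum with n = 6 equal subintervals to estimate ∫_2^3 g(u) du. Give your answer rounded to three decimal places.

Δu = (3 − 2)/6 = 1/6.
Left endpoints: 2, 13/6, 7/3, 2.5, 8/3, 17/6.
g(2) ≈ 3.162, g(13/6) ≈ 3.240, g(7/3) ≈ 3.317, g(2.5) ≈ 3.391, g(8/3) ≈ 3.464, g(17/6) ≈ 3.536.
Sum = Δu · [g(2) + g(13/6) + g(7/3) + ...].
Sum ≈ 3.352.

3.352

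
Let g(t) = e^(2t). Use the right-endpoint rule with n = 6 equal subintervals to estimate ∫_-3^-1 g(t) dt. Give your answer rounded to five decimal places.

Δt = (-1 − (-3))/6 = 1/3.
Right endpoints: -8/3, -7/3, -2, -5/3, -4/3, -1.
g(-8/3) ≈ 0.00483, g(-7/3) ≈ 0.00940, g(-2) ≈ 0.01832, g(-5/3) ≈ 0.03567, g(-4/3) ≈ 0.06948, g(-1) ≈ 0.13534.
Sum = Δt · [g(-8/3) + g(-7/3) + g(-2) + ...].
Sum ≈ 0.09101.

0.09101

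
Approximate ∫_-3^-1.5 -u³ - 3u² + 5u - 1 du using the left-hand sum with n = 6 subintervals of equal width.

Δu = (-1.5 − (-3))/6 = 0.25.
Left endpoints: -3, -2.75, -2.5, -2.25, -2, -1.75.
f(-3) = -16, f(-2.75) = -16.640625, f(-2.5) = -16.625, f(-2.25) = -16.046875, f(-2) = -15, f(-1.75) = -13.578125.
Sum = Δu · [f(-3) + f(-2.75) + f(-2.5) + ...].
Sum = -23.47265625.

-23.47265625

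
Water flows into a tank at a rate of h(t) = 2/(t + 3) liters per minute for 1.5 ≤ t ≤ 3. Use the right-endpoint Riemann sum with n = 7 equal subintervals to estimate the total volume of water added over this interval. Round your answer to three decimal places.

Δt = (3 − 1.5)/7 = 3/14.
Right endpoints: 12/7, 27/14, 15/7, 33/14, 18/7, 39/14, 3.
h(12/7) = 14/33, h(27/14) = 28/69, h(15/7) = 7/18, h(33/14) = 28/75, h(18/7) = 14/39, h(39/14) = 28/81, h(3) = 1/3.
Sum = Δt · [h(12/7) + h(27/14) + h(15/7) + ...].
Sum ≈ 0.564.

0.564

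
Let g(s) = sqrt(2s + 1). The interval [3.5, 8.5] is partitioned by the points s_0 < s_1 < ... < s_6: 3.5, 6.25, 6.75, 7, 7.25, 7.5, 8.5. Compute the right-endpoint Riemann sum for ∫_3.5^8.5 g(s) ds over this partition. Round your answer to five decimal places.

19.20323

Subinterval widths: 2.75, 0.5, 0.25, 0.25, 0.25, 1.
Right endpoints: 6.25, 6.75, 7, 7.25, 7.5, 8.5.
g(6.25) ≈ 3.67423, g(6.75) ≈ 3.80789, g(7) ≈ 3.87298, g(7.25) ≈ 3.93700, g(7.5) ≈ 4.00000, g(8.5) ≈ 4.24264.
Sum = Σ Δs_i · g(s_i).
Sum ≈ 19.20323.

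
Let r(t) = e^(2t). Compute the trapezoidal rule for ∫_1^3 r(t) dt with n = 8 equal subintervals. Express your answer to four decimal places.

202.1282

Δt = (3 − 1)/8 = 0.25.
r(1) ≈ 7.3891, r(1.25) ≈ 12.1825, r(1.5) ≈ 20.0855, r(1.75) ≈ 33.1155, r(2) ≈ 54.5982, r(2.25) ≈ 90.0171, r(2.5) ≈ 148.4132, r(2.75) ≈ 244.6919, r(3) ≈ 403.4288.
T_8 = (Δt/2)·[r(t_0) + 2r(t_1) + ... + 2r(t_{7}) + r(t_8)].
Sum ≈ 202.1282.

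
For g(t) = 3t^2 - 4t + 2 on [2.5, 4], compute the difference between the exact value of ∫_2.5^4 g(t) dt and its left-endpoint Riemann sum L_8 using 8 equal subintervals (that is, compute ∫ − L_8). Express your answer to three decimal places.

2.153

Exact integral: ∫_2.5^4 g(t) dt = 31.875.
L_8 ≈ 29.72168.
Error ≈ 31.875 − 29.72168 ≈ 2.153.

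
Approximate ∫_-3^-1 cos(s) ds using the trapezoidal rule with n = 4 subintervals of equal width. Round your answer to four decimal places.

-0.6857

Δs = (-1 − (-3))/4 = 0.5.
f(-3) ≈ -0.9900, f(-2.5) ≈ -0.8011, f(-2) ≈ -0.4161, f(-1.5) ≈ 0.0707, f(-1) ≈ 0.5403.
T_4 = (Δs/2)·[f(s_0) + 2f(s_1) + 2f(s_2) + 2f(s_3) + f(s_4)].
Sum ≈ -0.6857.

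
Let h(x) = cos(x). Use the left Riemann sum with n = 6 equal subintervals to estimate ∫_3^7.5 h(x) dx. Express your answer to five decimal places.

0.25794

Δx = (7.5 − 3)/6 = 0.75.
Left endpoints: 3, 3.75, 4.5, 5.25, 6, 6.75.
h(3) ≈ -0.98999, h(3.75) ≈ -0.82056, h(4.5) ≈ -0.21080, h(5.25) ≈ 0.51209, h(6) ≈ 0.96017, h(6.75) ≈ 0.89301.
Sum = Δx · [h(3) + h(3.75) + h(4.5) + ...].
Sum ≈ 0.25794.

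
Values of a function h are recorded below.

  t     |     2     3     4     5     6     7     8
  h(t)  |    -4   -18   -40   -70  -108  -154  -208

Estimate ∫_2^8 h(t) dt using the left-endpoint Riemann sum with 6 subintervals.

Δt = 1.
Sum = 1·[(-4) + (-18) + (-40) + (-70) + (-108) + (-154)] = -394.

-394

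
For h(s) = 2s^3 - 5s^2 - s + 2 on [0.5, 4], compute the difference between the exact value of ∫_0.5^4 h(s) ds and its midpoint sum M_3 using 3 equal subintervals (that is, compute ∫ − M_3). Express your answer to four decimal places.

Exact integral: ∫_0.5^4 h(s) ds ≈ 20.635417.
M_3 ≈ 17.260995.
Error ≈ 20.635417 − 17.260995 ≈ 3.3744.

3.3744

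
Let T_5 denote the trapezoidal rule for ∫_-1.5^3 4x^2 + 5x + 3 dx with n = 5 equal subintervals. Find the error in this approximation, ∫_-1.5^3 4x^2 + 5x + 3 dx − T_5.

Exact integral: ∫_-1.5^3 f(x) dx = 70.875.
T_5 = 73.305.
Error = 70.875 − 73.305 = -2.43.

-2.43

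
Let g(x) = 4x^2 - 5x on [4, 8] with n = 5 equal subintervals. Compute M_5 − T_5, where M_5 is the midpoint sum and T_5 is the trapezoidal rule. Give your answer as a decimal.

-2.56

M_5 = 476.48.
T_5 = 479.04.
M_5 − T_5 = -2.56.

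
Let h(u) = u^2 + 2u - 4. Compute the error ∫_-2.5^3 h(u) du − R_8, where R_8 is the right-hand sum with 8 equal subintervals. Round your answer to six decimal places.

-5.159831

Exact integral: ∫_-2.5^3 h(u) du ≈ -5.04166667.
R_8 ≈ 0.11816406.
Error ≈ -5.04166667 − 0.11816406 ≈ -5.159831.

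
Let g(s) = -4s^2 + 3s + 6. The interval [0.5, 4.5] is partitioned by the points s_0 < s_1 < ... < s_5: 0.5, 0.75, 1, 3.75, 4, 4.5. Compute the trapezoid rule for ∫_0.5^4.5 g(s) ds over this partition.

Subinterval widths: 0.25, 0.25, 2.75, 0.25, 0.5.
g(0.5) = 6.5, g(0.75) = 6, g(1) = 5, g(3.75) = -39, g(4) = -46, g(4.5) = -61.5.
On each subinterval the trapezoid contributes (Δs_i/2)·[g(s_{i-1}) + g(s_i)].
Sum = -81.3125.

-81.3125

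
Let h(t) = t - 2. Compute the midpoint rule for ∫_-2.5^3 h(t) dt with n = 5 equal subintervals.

-9.625

Δt = (3 − (-2.5))/5 = 1.1.
Midpoints: -1.95, -0.85, 0.25, 1.35, 2.45.
h(-1.95) = -3.95, h(-0.85) = -2.85, h(0.25) = -1.75, h(1.35) = -0.65, h(2.45) = 0.45.
Sum = Δt · [h(-1.95) + h(-0.85) + h(0.25) + h(1.35) + h(2.45)].
Sum = -9.625.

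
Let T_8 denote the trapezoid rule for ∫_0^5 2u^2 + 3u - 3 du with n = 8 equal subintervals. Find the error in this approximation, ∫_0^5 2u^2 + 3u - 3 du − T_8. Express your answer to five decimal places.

Exact integral: ∫_0^5 f(u) du ≈ 105.8333333.
T_8 = 106.484375.
Error ≈ 105.8333333 − 106.484375 ≈ -0.65104.

-0.65104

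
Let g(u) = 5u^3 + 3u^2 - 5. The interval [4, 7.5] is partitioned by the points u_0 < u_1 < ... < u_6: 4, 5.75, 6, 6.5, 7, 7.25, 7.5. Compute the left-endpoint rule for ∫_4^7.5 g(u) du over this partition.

3214.140625

Subinterval widths: 1.75, 0.25, 0.5, 0.5, 0.25, 0.25.
Left endpoints: 4, 5.75, 6, 6.5, 7, 7.25.
g(4) = 363, g(5.75) = 1044.734375, g(6) = 1183, g(6.5) = 1494.875, g(7) = 1857, g(7.25) = 2058.078125.
Sum = Σ Δu_i · g(u_i).
Sum = 3214.140625.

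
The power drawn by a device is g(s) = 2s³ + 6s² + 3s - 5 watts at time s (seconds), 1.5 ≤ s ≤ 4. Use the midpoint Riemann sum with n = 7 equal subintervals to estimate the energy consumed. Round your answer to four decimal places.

254.2459

Δs = (4 − 1.5)/7 = 5/14.
Midpoints: 47/28, 57/28, 67/28, 2.75, 87/28, 97/28, 107/28.
g(47/28) = 289771/10976, g(57/28) = 470261/10976, g(67/28) = 701751/10976, g(2.75) = 90.21875, g(87/28) = 1341731/10976, g(97/28) = 1762221/10976, g(107/28) = 2257711/10976.
Sum = Δs · [g(47/28) + g(57/28) + g(67/28) + ...].
Sum ≈ 254.2459.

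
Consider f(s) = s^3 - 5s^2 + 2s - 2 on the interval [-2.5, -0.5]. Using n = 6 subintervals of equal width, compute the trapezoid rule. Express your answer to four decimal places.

Δs = (-0.5 − (-2.5))/6 = 1/3.
f(-2.5) = -53.875, f(-13/6) = -8635/216, f(-11/6) = -6185/216, f(-1.5) = -19.625, f(-7/6) = -2749/216, f(-5/6) = -1667/216, f(-0.5) = -4.375.
T_6 = (Δs/2)·[f(s_0) + 2f(s_1) + ... + 2f(s_{5}) + f(s_6)].
Sum ≈ -45.9352.

-45.9352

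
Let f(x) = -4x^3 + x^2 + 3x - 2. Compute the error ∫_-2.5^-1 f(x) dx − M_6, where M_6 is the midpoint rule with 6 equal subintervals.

0.171875

Exact integral: ∫_-2.5^-1 f(x) dx = 32.0625.
M_6 = 31.890625.
Error = 32.0625 − 31.890625 = 0.171875.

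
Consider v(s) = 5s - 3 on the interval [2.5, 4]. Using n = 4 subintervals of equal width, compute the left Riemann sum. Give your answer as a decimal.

18.46875

Δs = (4 − 2.5)/4 = 0.375.
Left endpoints: 2.5, 2.875, 3.25, 3.625.
v(2.5) = 9.5, v(2.875) = 11.375, v(3.25) = 13.25, v(3.625) = 15.125.
Sum = Δs · [v(2.5) + v(2.875) + v(3.25) + v(3.625)].
Sum = 18.46875.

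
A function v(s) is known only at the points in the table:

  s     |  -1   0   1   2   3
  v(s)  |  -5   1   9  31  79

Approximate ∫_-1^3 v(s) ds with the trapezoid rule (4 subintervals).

78

Δs = 1.
T_4 = (1/2)·[(-5) + 2·1 + 2·9 + 2·31 + 79] = 78.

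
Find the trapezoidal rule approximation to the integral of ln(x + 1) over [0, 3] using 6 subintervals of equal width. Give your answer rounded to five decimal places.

2.52971

Δx = (3 − 0)/6 = 0.5.
f(0) ≈ 0.00000, f(0.5) ≈ 0.40547, f(1) ≈ 0.69315, f(1.5) ≈ 0.91629, f(2) ≈ 1.09861, f(2.5) ≈ 1.25276, f(3) ≈ 1.38629.
T_6 = (Δx/2)·[f(x_0) + 2f(x_1) + ... + 2f(x_{5}) + f(x_6)].
Sum ≈ 2.52971.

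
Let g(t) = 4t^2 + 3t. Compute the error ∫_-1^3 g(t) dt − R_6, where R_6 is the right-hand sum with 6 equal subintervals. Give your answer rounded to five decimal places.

-15.85185

Exact integral: ∫_-1^3 g(t) dt ≈ 49.3333333.
R_6 ≈ 65.1851852.
Error ≈ 49.3333333 − 65.1851852 ≈ -15.85185.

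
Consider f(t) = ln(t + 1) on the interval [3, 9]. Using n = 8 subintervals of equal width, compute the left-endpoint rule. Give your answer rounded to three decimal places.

Δt = (9 − 3)/8 = 0.75.
Left endpoints: 3, 3.75, 4.5, 5.25, 6, 6.75, 7.5, 8.25.
f(3) ≈ 1.386, f(3.75) ≈ 1.558, f(4.5) ≈ 1.705, f(5.25) ≈ 1.833, f(6) ≈ 1.946, f(6.75) ≈ 2.048, f(7.5) ≈ 2.140, f(8.25) ≈ 2.225.
Sum = Δt · [f(3) + f(3.75) + f(4.5) + ...].
Sum ≈ 11.130.

11.130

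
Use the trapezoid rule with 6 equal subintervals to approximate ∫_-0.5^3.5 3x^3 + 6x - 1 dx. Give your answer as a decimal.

Δx = (3.5 − (-0.5))/6 = 2/3.
f(-0.5) = -4.375, f(1/6) = 1/72, f(5/6) = 413/72, f(1.5) = 18.125, f(13/6) = 3061/72, f(17/6) = 6065/72, f(3.5) = 148.625.
T_6 = (Δx/2)·[f(x_0) + 2f(x_1) + ... + 2f(x_{5}) + f(x_6)].
Sum = 148.5.

148.5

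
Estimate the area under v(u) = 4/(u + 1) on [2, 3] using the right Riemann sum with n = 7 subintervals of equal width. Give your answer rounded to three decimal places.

1.127

Δu = (3 − 2)/7 = 1/7.
Right endpoints: 15/7, 16/7, 17/7, 18/7, 19/7, 20/7, 3.
v(15/7) = 14/11, v(16/7) = 28/23, v(17/7) = 7/6, v(18/7) = 1.12, v(19/7) = 14/13, v(20/7) = 28/27, v(3) = 1.
Sum = Δu · [v(15/7) + v(16/7) + v(17/7) + ...].
Sum ≈ 1.127.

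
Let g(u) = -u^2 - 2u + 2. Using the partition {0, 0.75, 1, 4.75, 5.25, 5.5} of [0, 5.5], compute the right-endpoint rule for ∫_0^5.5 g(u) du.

-140.875

Subinterval widths: 0.75, 0.25, 3.75, 0.5, 0.25.
Right endpoints: 0.75, 1, 4.75, 5.25, 5.5.
g(0.75) = -0.0625, g(1) = -1, g(4.75) = -30.0625, g(5.25) = -36.0625, g(5.5) = -39.25.
Sum = Σ Δu_i · g(u_i).
Sum = -140.875.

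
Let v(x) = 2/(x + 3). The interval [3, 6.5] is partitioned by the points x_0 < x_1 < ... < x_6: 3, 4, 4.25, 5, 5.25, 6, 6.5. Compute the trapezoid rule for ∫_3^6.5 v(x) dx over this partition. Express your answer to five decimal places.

0.92090

Subinterval widths: 1, 0.25, 0.75, 0.25, 0.75, 0.5.
v(3) = 1/3, v(4) = 2/7, v(4.25) = 8/29, v(5) = 0.25, v(5.25) = 8/33, v(6) = 2/9, v(6.5) = 4/19.
On each subinterval the trapezoid contributes (Δx_i/2)·[v(x_{i-1}) + v(x_i)].
Sum ≈ 0.92090.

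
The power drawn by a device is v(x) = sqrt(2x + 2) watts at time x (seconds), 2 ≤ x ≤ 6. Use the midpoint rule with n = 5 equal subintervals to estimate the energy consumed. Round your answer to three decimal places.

12.566

Δx = (6 − 2)/5 = 0.8.
Midpoints: 2.4, 3.2, 4, 4.8, 5.6.
v(2.4) ≈ 2.608, v(3.2) ≈ 2.898, v(4) ≈ 3.162, v(4.8) ≈ 3.406, v(5.6) ≈ 3.633.
Sum = Δx · [v(2.4) + v(3.2) + v(4) + v(4.8) + v(5.6)].
Sum ≈ 12.566.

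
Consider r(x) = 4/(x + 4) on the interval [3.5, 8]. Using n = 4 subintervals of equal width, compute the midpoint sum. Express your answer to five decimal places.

1.87774

Δx = (8 − 3.5)/4 = 1.125.
Midpoints: 4.0625, 5.1875, 6.3125, 7.4375.
r(4.0625) = 64/129, r(5.1875) = 64/147, r(6.3125) = 64/165, r(7.4375) = 64/183.
Sum = Δx · [r(4.0625) + r(5.1875) + r(6.3125) + r(7.4375)].
Sum ≈ 1.87774.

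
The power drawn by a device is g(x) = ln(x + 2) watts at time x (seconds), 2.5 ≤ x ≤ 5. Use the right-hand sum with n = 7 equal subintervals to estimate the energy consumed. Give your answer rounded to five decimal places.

Δx = (5 − 2.5)/7 = 5/14.
Right endpoints: 20/7, 45/14, 25/7, 55/14, 30/7, 65/14, 5.
g(20/7) ≈ 1.58045, g(45/14) ≈ 1.65140, g(25/7) ≈ 1.71765, g(55/14) ≈ 1.77978, g(30/7) ≈ 1.83828, g(65/14) ≈ 1.89354, g(5) ≈ 1.94591.
Sum = Δx · [g(20/7) + g(45/14) + g(25/7) + ...].
Sum ≈ 4.43108.

4.43108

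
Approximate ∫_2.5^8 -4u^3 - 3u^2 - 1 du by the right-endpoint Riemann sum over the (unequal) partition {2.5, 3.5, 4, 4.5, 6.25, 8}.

Subinterval widths: 1, 0.5, 0.5, 1.75, 1.75.
Right endpoints: 3.5, 4, 4.5, 6.25, 8.
f(3.5) = -209.25, f(4) = -305, f(4.5) = -426.25, f(6.25) = -1094.75, f(8) = -2241.
Sum = Σ Δu_i · f(u_i).
Sum = -6412.4375.

-6412.4375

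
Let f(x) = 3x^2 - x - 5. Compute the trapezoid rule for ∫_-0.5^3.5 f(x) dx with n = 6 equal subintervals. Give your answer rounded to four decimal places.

17.8889

Δx = (3.5 − (-0.5))/6 = 2/3.
f(-0.5) = -3.75, f(1/6) = -61/12, f(5/6) = -3.75, f(1.5) = 0.25, f(13/6) = 83/12, f(17/6) = 16.25, f(3.5) = 28.25.
T_6 = (Δx/2)·[f(x_0) + 2f(x_1) + ... + 2f(x_{5}) + f(x_6)].
Sum ≈ 17.8889.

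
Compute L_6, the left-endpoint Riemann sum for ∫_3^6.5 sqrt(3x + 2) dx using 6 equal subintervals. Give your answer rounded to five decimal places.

13.65764

Δx = (6.5 − 3)/6 = 7/12.
Left endpoints: 3, 43/12, 25/6, 4.75, 16/3, 71/12.
f(3) ≈ 3.31662, f(43/12) ≈ 3.57071, f(25/6) ≈ 3.80789, f(4.75) ≈ 4.03113, f(16/3) ≈ 4.24264, f(71/12) ≈ 4.44410.
Sum = Δx · [f(3) + f(43/12) + f(25/6) + ...].
Sum ≈ 13.65764.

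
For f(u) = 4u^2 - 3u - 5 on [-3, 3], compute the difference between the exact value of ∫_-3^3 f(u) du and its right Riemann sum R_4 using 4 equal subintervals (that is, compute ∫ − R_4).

4.5

Exact integral: ∫_-3^3 f(u) du = 42.
R_4 = 37.5.
Error = 42 − 37.5 = 4.5.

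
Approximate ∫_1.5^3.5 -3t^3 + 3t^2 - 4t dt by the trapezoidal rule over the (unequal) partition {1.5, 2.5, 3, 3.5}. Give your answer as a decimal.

-92.75

Subinterval widths: 1, 0.5, 0.5.
f(1.5) = -9.375, f(2.5) = -38.125, f(3) = -66, f(3.5) = -105.875.
On each subinterval the trapezoid contributes (Δt_i/2)·[f(t_{i-1}) + f(t_i)].
Sum = -92.75.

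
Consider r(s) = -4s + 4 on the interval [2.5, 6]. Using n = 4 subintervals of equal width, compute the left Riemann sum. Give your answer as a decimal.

Δs = (6 − 2.5)/4 = 0.875.
Left endpoints: 2.5, 3.375, 4.25, 5.125.
r(2.5) = -6, r(3.375) = -9.5, r(4.25) = -13, r(5.125) = -16.5.
Sum = Δs · [r(2.5) + r(3.375) + r(4.25) + r(5.125)].
Sum = -39.375.

-39.375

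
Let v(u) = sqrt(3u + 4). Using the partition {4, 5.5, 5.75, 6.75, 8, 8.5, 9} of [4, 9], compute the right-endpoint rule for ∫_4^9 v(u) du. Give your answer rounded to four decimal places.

24.9824

Subinterval widths: 1.5, 0.25, 1, 1.25, 0.5, 0.5.
Right endpoints: 5.5, 5.75, 6.75, 8, 8.5, 9.
v(5.5) ≈ 4.5277, v(5.75) ≈ 4.6098, v(6.75) ≈ 4.9244, v(8) ≈ 5.2915, v(8.5) ≈ 5.4314, v(9) ≈ 5.5678.
Sum = Σ Δu_i · v(u_i).
Sum ≈ 24.9824.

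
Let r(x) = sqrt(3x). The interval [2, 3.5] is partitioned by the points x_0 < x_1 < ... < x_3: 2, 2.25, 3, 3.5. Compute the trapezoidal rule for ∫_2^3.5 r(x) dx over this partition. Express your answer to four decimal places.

Subinterval widths: 0.25, 0.75, 0.5.
r(2) ≈ 2.4495, r(2.25) ≈ 2.5981, r(3) ≈ 3.0000, r(3.5) ≈ 3.2404.
On each subinterval the trapezoid contributes (Δx_i/2)·[r(x_{i-1}) + r(x_i)].
Sum ≈ 4.2903.

4.2903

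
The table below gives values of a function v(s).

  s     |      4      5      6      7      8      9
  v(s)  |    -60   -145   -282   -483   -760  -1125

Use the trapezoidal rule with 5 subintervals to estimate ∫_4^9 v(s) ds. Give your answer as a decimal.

-2262.5

Δs = 1.
T_5 = (1/2)·[(-60) + 2·(-145) + 2·(-282) + 2·(-483) + 2·(-760) + (-1125)] = -2262.5.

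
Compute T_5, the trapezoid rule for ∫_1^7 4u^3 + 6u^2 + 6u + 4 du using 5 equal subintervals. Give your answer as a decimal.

3329.76

Δu = (7 − 1)/5 = 1.2.
f(1) = 20, f(2.2) = 88.832, f(3.4) = 250.976, f(4.6) = 547.904, f(5.8) = 1021.088, f(7) = 1712.
T_5 = (Δu/2)·[f(u_0) + 2f(u_1) + ... + 2f(u_{4}) + f(u_5)].
Sum = 3329.76.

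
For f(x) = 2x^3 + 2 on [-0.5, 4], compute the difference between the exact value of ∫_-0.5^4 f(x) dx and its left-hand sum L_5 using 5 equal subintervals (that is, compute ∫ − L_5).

Exact integral: ∫_-0.5^4 f(x) dx = 136.96875.
L_5 = 85.635.
Error = 136.96875 − 85.635 = 51.33375.

51.33375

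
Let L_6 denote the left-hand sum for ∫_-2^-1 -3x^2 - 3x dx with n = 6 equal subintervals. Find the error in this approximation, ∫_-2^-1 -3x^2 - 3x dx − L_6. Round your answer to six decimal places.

0.513889

Exact integral: ∫_-2^-1 f(x) dx = -2.5.
L_6 ≈ -3.01388889.
Error ≈ -2.5 − (-3.01388889) ≈ 0.513889.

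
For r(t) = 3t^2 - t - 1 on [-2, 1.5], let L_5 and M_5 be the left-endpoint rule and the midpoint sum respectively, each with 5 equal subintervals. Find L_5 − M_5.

4.34875

L_5 = 12.67.
M_5 = 8.32125.
L_5 − M_5 = 4.34875.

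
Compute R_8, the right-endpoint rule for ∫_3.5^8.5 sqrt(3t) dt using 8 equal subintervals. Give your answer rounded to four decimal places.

Δt = (8.5 − 3.5)/8 = 0.625.
Right endpoints: 4.125, 4.75, 5.375, 6, 6.625, 7.25, 7.875, 8.5.
f(4.125) ≈ 3.5178, f(4.75) ≈ 3.7749, f(5.375) ≈ 4.0156, f(6) ≈ 4.2426, f(6.625) ≈ 4.4581, f(7.25) ≈ 4.6637, f(7.875) ≈ 4.8606, f(8.5) ≈ 5.0498.
Sum = Δt · [f(4.125) + f(4.75) + f(5.375) + ...].
Sum ≈ 21.6144.

21.6144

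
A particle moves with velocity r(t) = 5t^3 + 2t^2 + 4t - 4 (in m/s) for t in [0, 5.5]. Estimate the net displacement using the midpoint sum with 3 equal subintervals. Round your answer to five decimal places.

Δt = (5.5 − 0)/3 = 11/6.
Midpoints: 11/12, 2.75, 55/12.
r(11/12) = 8983/1728, r(2.75) = 126.109375, r(55/12) = 929243/1728.
Sum = Δt · [r(11/12) + r(2.75) + r(55/12)].
Sum ≈ 1226.61777.

1226.61777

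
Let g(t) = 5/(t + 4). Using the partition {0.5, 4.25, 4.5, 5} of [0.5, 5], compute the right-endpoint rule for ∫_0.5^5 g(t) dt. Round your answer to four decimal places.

2.6976

Subinterval widths: 3.75, 0.25, 0.5.
Right endpoints: 4.25, 4.5, 5.
g(4.25) = 20/33, g(4.5) = 10/17, g(5) = 5/9.
Sum = Σ Δt_i · g(t_i).
Sum ≈ 2.6976.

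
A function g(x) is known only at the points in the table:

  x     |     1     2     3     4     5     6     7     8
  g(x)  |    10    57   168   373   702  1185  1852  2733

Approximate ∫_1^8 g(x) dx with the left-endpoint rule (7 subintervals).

4347

Δx = 1.
Sum = 1·[10 + 57 + 168 + 373 + 702 + 1185 + 1852] = 4347.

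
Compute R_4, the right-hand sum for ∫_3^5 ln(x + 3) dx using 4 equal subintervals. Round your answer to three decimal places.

3.956

Δx = (5 − 3)/4 = 0.5.
Right endpoints: 3.5, 4, 4.5, 5.
f(3.5) ≈ 1.872, f(4) ≈ 1.946, f(4.5) ≈ 2.015, f(5) ≈ 2.079.
Sum = Δx · [f(3.5) + f(4) + f(4.5) + f(5)].
Sum ≈ 3.956.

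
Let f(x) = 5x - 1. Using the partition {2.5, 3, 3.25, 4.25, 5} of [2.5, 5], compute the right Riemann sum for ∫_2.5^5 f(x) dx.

Subinterval widths: 0.5, 0.25, 1, 0.75.
Right endpoints: 3, 3.25, 4.25, 5.
f(3) = 14, f(3.25) = 15.25, f(4.25) = 20.25, f(5) = 24.
Sum = Σ Δx_i · f(x_i).
Sum = 49.0625.

49.0625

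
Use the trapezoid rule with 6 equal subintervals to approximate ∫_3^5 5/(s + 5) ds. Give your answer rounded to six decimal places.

1.115978

Δs = (5 − 3)/6 = 1/3.
f(3) = 0.625, f(10/3) = 0.6, f(11/3) = 15/26, f(4) = 5/9, f(13/3) = 15/28, f(14/3) = 15/29, f(5) = 0.5.
T_6 = (Δs/2)·[f(s_0) + 2f(s_1) + ... + 2f(s_{5}) + f(s_6)].
Sum ≈ 1.115978.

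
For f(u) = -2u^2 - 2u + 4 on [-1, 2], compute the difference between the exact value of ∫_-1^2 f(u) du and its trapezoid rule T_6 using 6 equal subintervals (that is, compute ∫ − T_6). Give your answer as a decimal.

0.25

Exact integral: ∫_-1^2 f(u) du = 3.
T_6 = 2.75.
Error = 3 − 2.75 = 0.25.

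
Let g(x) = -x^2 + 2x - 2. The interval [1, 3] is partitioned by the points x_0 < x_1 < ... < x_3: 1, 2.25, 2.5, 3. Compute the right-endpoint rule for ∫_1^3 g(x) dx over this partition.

-6.515625

Subinterval widths: 1.25, 0.25, 0.5.
Right endpoints: 2.25, 2.5, 3.
g(2.25) = -2.5625, g(2.5) = -3.25, g(3) = -5.
Sum = Σ Δx_i · g(x_i).
Sum = -6.515625.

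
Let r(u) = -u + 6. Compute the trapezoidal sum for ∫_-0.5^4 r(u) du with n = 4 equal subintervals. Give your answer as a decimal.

Δu = (4 − (-0.5))/4 = 1.125.
r(-0.5) = 6.5, r(0.625) = 5.375, r(1.75) = 4.25, r(2.875) = 3.125, r(4) = 2.
T_4 = (Δu/2)·[r(u_0) + 2r(u_1) + 2r(u_2) + 2r(u_3) + r(u_4)].
Sum = 19.125.

19.125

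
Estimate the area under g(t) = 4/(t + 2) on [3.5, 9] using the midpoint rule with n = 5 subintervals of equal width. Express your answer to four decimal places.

Δt = (9 − 3.5)/5 = 1.1.
Midpoints: 4.05, 5.15, 6.25, 7.35, 8.45.
g(4.05) = 80/121, g(5.15) = 80/143, g(6.25) = 16/33, g(7.35) = 80/187, g(8.45) = 80/209.
Sum = Δt · [g(4.05) + g(5.15) + g(6.25) + g(7.35) + g(8.45)].
Sum ≈ 2.7676.

2.7676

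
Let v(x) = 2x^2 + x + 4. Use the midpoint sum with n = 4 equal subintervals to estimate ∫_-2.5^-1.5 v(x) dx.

10.15625

Δx = (-1.5 − (-2.5))/4 = 0.25.
Midpoints: -2.375, -2.125, -1.875, -1.625.
v(-2.375) = 12.90625, v(-2.125) = 10.90625, v(-1.875) = 9.15625, v(-1.625) = 7.65625.
Sum = Δx · [v(-2.375) + v(-2.125) + v(-1.875) + v(-1.625)].
Sum = 10.15625.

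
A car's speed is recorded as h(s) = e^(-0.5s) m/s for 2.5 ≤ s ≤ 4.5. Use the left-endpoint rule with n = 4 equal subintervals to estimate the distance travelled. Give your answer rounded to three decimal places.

Δs = (4.5 − 2.5)/4 = 0.5.
Left endpoints: 2.5, 3, 3.5, 4.
h(2.5) ≈ 0.287, h(3) ≈ 0.223, h(3.5) ≈ 0.174, h(4) ≈ 0.135.
Sum = Δs · [h(2.5) + h(3) + h(3.5) + h(4)].
Sum ≈ 0.409.

0.409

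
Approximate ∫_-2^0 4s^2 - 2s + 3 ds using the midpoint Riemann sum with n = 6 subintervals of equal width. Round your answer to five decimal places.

Δs = (0 − (-2))/6 = 1/3.
Midpoints: -11/6, -1.5, -7/6, -5/6, -0.5, -1/6.
f(-11/6) = 181/9, f(-1.5) = 15, f(-7/6) = 97/9, f(-5/6) = 67/9, f(-0.5) = 5, f(-1/6) = 31/9.
Sum = Δs · [f(-11/6) + f(-1.5) + f(-7/6) + ...].
Sum ≈ 20.59259.

20.59259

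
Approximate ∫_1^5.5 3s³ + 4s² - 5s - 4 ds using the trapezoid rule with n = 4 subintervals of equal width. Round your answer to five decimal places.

846.48340

Δs = (5.5 − 1)/4 = 1.125.
f(1) = -2, f(2.125) = 16499/512, f(3.25) = 124.984375, f(4.375) = 154577/512, f(5.5) = 588.625.
T_4 = (Δs/2)·[f(s_0) + 2f(s_1) + 2f(s_2) + 2f(s_3) + f(s_4)].
Sum ≈ 846.48340.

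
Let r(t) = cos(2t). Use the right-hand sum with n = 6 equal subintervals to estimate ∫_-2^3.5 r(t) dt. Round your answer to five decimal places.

Δt = (3.5 − (-2))/6 = 11/12.
Right endpoints: -13/12, -1/6, 0.75, 5/3, 31/12, 3.5.
r(-13/12) ≈ -0.56123, r(-1/6) ≈ 0.94496, r(0.75) ≈ 0.07074, r(5/3) ≈ -0.98167, r(31/12) ≈ 0.43881, r(3.5) ≈ 0.75390.
Sum = Δt · [r(-13/12) + r(-1/6) + r(0.75) + ...].
Sum ≈ 0.61005.

0.61005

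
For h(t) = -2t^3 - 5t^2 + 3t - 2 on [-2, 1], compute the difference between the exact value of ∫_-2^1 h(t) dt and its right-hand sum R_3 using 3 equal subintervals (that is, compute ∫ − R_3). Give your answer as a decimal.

Exact integral: ∫_-2^1 h(t) dt = -18.
R_3 = -16.
Error = -18 − (-16) = -2.

-2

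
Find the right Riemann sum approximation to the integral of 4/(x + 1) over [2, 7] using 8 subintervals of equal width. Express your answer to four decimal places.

3.6753

Δx = (7 − 2)/8 = 0.625.
Right endpoints: 2.625, 3.25, 3.875, 4.5, 5.125, 5.75, 6.375, 7.
f(2.625) = 32/29, f(3.25) = 16/17, f(3.875) = 32/39, f(4.5) = 8/11, f(5.125) = 32/49, f(5.75) = 16/27, f(6.375) = 32/59, f(7) = 0.5.
Sum = Δx · [f(2.625) + f(3.25) + f(3.875) + ...].
Sum ≈ 3.6753.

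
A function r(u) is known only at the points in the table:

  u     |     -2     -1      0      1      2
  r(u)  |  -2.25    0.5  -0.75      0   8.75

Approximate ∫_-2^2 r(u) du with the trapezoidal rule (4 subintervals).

3

Δu = 1.
T_4 = (1/2)·[(-2.25) + 2·0.5 + 2·(-0.75) + 2·0 + 8.75] = 3.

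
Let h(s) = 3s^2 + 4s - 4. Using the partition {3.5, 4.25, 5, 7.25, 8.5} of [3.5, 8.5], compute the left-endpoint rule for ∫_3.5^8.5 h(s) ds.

518.5625

Subinterval widths: 0.75, 0.75, 2.25, 1.25.
Left endpoints: 3.5, 4.25, 5, 7.25.
h(3.5) = 46.75, h(4.25) = 67.1875, h(5) = 91, h(7.25) = 182.6875.
Sum = Σ Δs_i · h(s_i).
Sum = 518.5625.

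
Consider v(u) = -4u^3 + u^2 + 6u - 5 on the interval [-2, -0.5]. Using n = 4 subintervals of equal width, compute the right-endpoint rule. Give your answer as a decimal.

-4.546875

Δu = (-0.5 − (-2))/4 = 0.375.
Right endpoints: -1.625, -1.25, -0.875, -0.5.
v(-1.625) = 5.0546875, v(-1.25) = -3.125, v(-0.875) = -6.8046875, v(-0.5) = -7.25.
Sum = Δu · [v(-1.625) + v(-1.25) + v(-0.875) + v(-0.5)].
Sum = -4.546875.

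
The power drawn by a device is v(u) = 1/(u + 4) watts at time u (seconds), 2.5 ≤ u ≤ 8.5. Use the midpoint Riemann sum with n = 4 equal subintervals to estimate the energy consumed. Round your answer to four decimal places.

Δu = (8.5 − 2.5)/4 = 1.5.
Midpoints: 3.25, 4.75, 6.25, 7.75.
v(3.25) = 4/29, v(4.75) = 4/35, v(6.25) = 4/41, v(7.75) = 4/47.
Sum = Δu · [v(3.25) + v(4.75) + v(6.25) + v(7.75)].
Sum ≈ 0.6523.

0.6523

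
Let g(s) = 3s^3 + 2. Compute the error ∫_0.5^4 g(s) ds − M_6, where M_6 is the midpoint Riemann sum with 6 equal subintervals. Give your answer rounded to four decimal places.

Exact integral: ∫_0.5^4 g(s) ds = 198.953125.
M_6 ≈ 196.943359.
Error ≈ 198.953125 − 196.943359 ≈ 2.0098.

2.0098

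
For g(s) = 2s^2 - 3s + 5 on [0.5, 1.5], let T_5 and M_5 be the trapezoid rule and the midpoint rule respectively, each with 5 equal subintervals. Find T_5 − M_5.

0.02

T_5 = 4.18.
M_5 = 4.16.
T_5 − M_5 = 0.02.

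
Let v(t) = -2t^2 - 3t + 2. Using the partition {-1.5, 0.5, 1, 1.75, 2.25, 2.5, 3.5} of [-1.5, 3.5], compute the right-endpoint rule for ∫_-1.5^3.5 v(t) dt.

-53.46875

Subinterval widths: 2, 0.5, 0.75, 0.5, 0.25, 1.
Right endpoints: 0.5, 1, 1.75, 2.25, 2.5, 3.5.
v(0.5) = 0, v(1) = -3, v(1.75) = -9.375, v(2.25) = -14.875, v(2.5) = -18, v(3.5) = -33.
Sum = Σ Δt_i · v(t_i).
Sum = -53.46875.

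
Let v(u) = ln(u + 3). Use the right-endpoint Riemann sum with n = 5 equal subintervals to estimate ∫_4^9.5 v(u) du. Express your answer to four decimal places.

Δu = (9.5 − 4)/5 = 1.1.
Right endpoints: 5.1, 6.2, 7.3, 8.4, 9.5.
v(5.1) ≈ 2.0919, v(6.2) ≈ 2.2192, v(7.3) ≈ 2.3321, v(8.4) ≈ 2.4336, v(9.5) ≈ 2.5257.
Sum = Δu · [v(5.1) + v(6.2) + v(7.3) + v(8.4) + v(9.5)].
Sum ≈ 12.7628.

12.7628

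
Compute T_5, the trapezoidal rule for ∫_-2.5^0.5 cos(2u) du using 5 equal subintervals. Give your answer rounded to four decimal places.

-0.0515

Δu = (0.5 − (-2.5))/5 = 0.6.
f(-2.5) ≈ 0.2837, f(-1.9) ≈ -0.7910, f(-1.3) ≈ -0.8569, f(-0.7) ≈ 0.1700, f(-0.1) ≈ 0.9801, f(0.5) ≈ 0.5403.
T_5 = (Δu/2)·[f(u_0) + 2f(u_1) + ... + 2f(u_{4}) + f(u_5)].
Sum ≈ -0.0515.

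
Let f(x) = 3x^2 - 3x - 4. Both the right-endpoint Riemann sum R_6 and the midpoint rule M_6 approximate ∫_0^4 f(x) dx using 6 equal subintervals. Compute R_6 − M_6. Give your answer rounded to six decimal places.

13.333333

R_6 ≈ 36.88888889.
M_6 ≈ 23.55555556.
R_6 − M_6 ≈ 13.333333.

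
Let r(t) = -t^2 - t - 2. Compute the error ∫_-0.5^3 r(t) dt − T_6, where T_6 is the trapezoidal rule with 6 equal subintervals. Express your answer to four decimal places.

Exact integral: ∫_-0.5^3 r(t) dt ≈ -20.416667.
T_6 ≈ -20.615162.
Error ≈ -20.416667 − (-20.615162) ≈ 0.1985.

0.1985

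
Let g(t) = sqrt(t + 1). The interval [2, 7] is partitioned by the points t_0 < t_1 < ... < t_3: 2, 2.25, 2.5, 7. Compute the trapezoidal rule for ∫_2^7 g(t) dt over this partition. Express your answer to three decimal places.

Subinterval widths: 0.25, 0.25, 4.5.
g(2) ≈ 1.732, g(2.25) ≈ 1.803, g(2.5) ≈ 1.871, g(7) ≈ 2.828.
On each subinterval the trapezoid contributes (Δt_i/2)·[g(t_{i-1}) + g(t_i)].
Sum ≈ 11.474.

11.474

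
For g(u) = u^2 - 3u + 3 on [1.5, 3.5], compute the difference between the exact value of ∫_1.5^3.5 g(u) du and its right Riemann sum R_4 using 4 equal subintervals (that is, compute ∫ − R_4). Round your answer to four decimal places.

Exact integral: ∫_1.5^3.5 g(u) du ≈ 4.166667.
R_4 = 5.25.
Error ≈ 4.166667 − 5.25 ≈ -1.0833.

-1.0833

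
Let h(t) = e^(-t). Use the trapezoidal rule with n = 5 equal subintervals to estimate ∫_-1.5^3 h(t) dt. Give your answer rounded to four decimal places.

4.7271

Δt = (3 − (-1.5))/5 = 0.9.
h(-1.5) ≈ 4.4817, h(-0.6) ≈ 1.8221, h(0.3) ≈ 0.7408, h(1.2) ≈ 0.3012, h(2.1) ≈ 0.1225, h(3) ≈ 0.0498.
T_5 = (Δt/2)·[h(t_0) + 2h(t_1) + ... + 2h(t_{4}) + h(t_5)].
Sum ≈ 4.7271.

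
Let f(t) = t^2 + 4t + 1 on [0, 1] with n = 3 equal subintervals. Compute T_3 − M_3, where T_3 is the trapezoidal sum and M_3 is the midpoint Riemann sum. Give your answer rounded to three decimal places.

T_3 ≈ 3.35185.
M_3 ≈ 3.32407.
T_3 − M_3 ≈ 0.028.

0.028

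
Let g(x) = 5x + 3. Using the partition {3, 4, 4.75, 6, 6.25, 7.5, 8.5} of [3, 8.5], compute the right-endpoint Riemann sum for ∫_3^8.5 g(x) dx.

189

Subinterval widths: 1, 0.75, 1.25, 0.25, 1.25, 1.
Right endpoints: 4, 4.75, 6, 6.25, 7.5, 8.5.
g(4) = 23, g(4.75) = 26.75, g(6) = 33, g(6.25) = 34.25, g(7.5) = 40.5, g(8.5) = 45.5.
Sum = Σ Δx_i · g(x_i).
Sum = 189.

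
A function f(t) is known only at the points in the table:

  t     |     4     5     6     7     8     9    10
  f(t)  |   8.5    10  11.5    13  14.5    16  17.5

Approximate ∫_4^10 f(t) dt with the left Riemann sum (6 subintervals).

73.5

Δt = 1.
Sum = 1·[8.5 + 10 + 11.5 + 13 + 14.5 + 16] = 73.5.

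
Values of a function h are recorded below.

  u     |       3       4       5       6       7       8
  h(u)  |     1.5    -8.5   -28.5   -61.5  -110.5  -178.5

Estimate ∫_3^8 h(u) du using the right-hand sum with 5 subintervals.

-387.5

Δu = 1.
Sum = 1·[(-8.5) + (-28.5) + (-61.5) + (-110.5) + (-178.5)] = -387.5.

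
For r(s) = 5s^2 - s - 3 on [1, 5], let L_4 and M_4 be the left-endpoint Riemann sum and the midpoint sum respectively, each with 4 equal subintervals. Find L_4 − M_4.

-53

L_4 = 128.
M_4 = 181.
L_4 − M_4 = -53.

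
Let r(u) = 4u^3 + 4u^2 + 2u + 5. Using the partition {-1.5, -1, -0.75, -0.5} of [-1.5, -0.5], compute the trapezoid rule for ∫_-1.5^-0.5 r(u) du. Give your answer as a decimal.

Subinterval widths: 0.5, 0.25, 0.25.
r(-1.5) = -2.5, r(-1) = 3, r(-0.75) = 4.0625, r(-0.5) = 4.5.
On each subinterval the trapezoid contributes (Δu_i/2)·[r(u_{i-1}) + r(u_i)].
Sum = 2.078125.

2.078125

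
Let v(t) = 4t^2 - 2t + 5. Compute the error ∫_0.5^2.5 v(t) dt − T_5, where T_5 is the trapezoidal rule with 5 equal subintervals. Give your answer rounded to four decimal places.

Exact integral: ∫_0.5^2.5 v(t) dt ≈ 24.666667.
T_5 = 24.88.
Error ≈ 24.666667 − 24.88 ≈ -0.2133.

-0.2133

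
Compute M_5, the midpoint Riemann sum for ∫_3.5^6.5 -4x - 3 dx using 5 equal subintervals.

Δx = (6.5 − 3.5)/5 = 0.6.
Midpoints: 3.8, 4.4, 5, 5.6, 6.2.
f(3.8) = -18.2, f(4.4) = -20.6, f(5) = -23, f(5.6) = -25.4, f(6.2) = -27.8.
Sum = Δx · [f(3.8) + f(4.4) + f(5) + f(5.6) + f(6.2)].
Sum = -69.

-69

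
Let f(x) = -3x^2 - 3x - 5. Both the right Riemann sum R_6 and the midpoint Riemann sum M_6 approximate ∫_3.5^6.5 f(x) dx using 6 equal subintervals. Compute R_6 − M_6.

-25.3125

R_6 = -316.875.
M_6 = -291.5625.
R_6 − M_6 = -25.3125.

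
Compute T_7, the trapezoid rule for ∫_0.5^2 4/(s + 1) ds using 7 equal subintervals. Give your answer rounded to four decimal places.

2.7777

Δs = (2 − 0.5)/7 = 3/14.
f(0.5) = 8/3, f(5/7) = 7/3, f(13/14) = 56/27, f(8/7) = 28/15, f(19/14) = 56/33, f(11/7) = 14/9, f(25/14) = 56/39, f(2) = 4/3.
T_7 = (Δs/2)·[f(s_0) + 2f(s_1) + ... + 2f(s_{6}) + f(s_7)].
Sum ≈ 2.7777.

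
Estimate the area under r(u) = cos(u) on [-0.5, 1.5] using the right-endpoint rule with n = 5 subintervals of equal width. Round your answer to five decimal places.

Δu = (1.5 − (-0.5))/5 = 0.4.
Right endpoints: -0.1, 0.3, 0.7, 1.1, 1.5.
r(-0.1) ≈ 0.99500, r(0.3) ≈ 0.95534, r(0.7) ≈ 0.76484, r(1.1) ≈ 0.45360, r(1.5) ≈ 0.07074.
Sum = Δu · [r(-0.1) + r(0.3) + r(0.7) + r(1.1) + r(1.5)].
Sum ≈ 1.29581.

1.29581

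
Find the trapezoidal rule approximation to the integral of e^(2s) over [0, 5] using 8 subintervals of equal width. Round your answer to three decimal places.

12410.677

Δs = (5 − 0)/8 = 0.625.
f(0) ≈ 1.000, f(0.625) ≈ 3.490, f(1.25) ≈ 12.182, f(1.875) ≈ 42.521, f(2.5) ≈ 148.413, f(3.125) ≈ 518.013, f(3.75) ≈ 1808.042, f(4.375) ≈ 6310.688, f(5) ≈ 22026.466.
T_8 = (Δs/2)·[f(s_0) + 2f(s_1) + ... + 2f(s_{7}) + f(s_8)].
Sum ≈ 12410.677.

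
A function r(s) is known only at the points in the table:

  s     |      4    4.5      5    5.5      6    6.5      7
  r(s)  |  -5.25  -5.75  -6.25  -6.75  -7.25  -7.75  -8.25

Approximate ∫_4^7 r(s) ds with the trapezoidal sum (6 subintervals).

Δs = 0.5.
T_6 = (0.5/2)·[(-5.25) + 2·(-5.75) + 2·(-6.25) + 2·(-6.75) + 2·(-7.25) + 2·(-7.75) + (-8.25)] = -20.25.

-20.25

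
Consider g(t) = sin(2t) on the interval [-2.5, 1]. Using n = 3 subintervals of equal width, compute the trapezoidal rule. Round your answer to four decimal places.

Δt = (1 − (-2.5))/3 = 7/6.
g(-2.5) ≈ 0.9589, g(-4/3) ≈ -0.4573, g(-1/6) ≈ -0.3272, g(1) ≈ 0.9093.
T_3 = (Δt/2)·[g(t_0) + 2g(t_1) + 2g(t_2) + g(t_3)].
Sum ≈ 0.1746.

0.1746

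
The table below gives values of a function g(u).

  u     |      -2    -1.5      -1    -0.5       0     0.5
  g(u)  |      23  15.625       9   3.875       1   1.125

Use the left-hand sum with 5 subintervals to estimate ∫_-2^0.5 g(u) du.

Δu = 0.5.
Sum = 0.5·[23 + 15.625 + 9 + 3.875 + 1] = 26.25.

26.25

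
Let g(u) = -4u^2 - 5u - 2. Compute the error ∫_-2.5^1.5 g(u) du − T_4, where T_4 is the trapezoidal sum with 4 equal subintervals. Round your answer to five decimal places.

Exact integral: ∫_-2.5^1.5 g(u) du ≈ -23.3333333.
T_4 = -26.
Error ≈ -23.3333333 − (-26) ≈ 2.66667.

2.66667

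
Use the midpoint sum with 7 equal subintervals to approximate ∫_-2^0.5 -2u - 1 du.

Δu = (0.5 − (-2))/7 = 5/14.
Midpoints: -51/28, -41/28, -31/28, -0.75, -11/28, -1/28, 9/28.
f(-51/28) = 37/14, f(-41/28) = 27/14, f(-31/28) = 17/14, f(-0.75) = 0.5, f(-11/28) = -3/14, f(-1/28) = -13/14, f(9/28) = -23/14.
Sum = Δu · [f(-51/28) + f(-41/28) + f(-31/28) + ...].
Sum = 1.25.

1.25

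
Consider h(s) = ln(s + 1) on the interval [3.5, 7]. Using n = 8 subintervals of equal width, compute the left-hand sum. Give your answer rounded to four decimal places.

Δs = (7 − 3.5)/8 = 0.4375.
Left endpoints: 3.5, 3.9375, 4.375, 4.8125, 5.25, 5.6875, 6.125, 6.5625.
h(3.5) ≈ 1.5041, h(3.9375) ≈ 1.5969, h(4.375) ≈ 1.6818, h(4.8125) ≈ 1.7600, h(5.25) ≈ 1.8326, h(5.6875) ≈ 1.9002, h(6.125) ≈ 1.9636, h(6.5625) ≈ 2.0232.
Sum = Δs · [h(3.5) + h(3.9375) + h(4.375) + ...].
Sum ≈ 6.2398.

6.2398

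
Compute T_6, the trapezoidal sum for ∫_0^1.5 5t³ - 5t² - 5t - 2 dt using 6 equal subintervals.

Δt = (1.5 − 0)/6 = 0.25.
f(0) = -2, f(0.25) = -3.484375, f(0.5) = -5.125, f(0.75) = -6.453125, f(1) = -7, f(1.25) = -6.296875, f(1.5) = -3.875.
T_6 = (Δt/2)·[f(t_0) + 2f(t_1) + ... + 2f(t_{5}) + f(t_6)].
Sum = -7.82421875.

-7.82421875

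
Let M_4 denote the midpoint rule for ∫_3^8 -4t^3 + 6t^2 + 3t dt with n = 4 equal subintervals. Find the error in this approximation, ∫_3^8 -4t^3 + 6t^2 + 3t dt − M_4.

Exact integral: ∫_3^8 f(t) dt = -2962.5.
M_4 = -2923.4375.
Error = -2962.5 − (-2923.4375) = -39.0625.

-39.0625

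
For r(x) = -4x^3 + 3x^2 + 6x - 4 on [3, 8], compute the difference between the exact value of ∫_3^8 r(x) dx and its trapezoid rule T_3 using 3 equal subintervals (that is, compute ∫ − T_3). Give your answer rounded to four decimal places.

Exact integral: ∫_3^8 r(x) dx = -3385.
T_3 ≈ -3530.833333.
Error ≈ -3385 − (-3530.833333) ≈ 145.8333.

145.8333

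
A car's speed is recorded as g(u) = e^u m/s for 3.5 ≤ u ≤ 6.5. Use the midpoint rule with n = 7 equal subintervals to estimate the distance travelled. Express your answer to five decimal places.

Δu = (6.5 − 3.5)/7 = 3/7.
Midpoints: 26/7, 29/7, 32/7, 5, 38/7, 41/7, 44/7.
g(26/7) ≈ 41.02927, g(29/7) ≈ 62.98251, g(32/7) ≈ 96.68213, g(5) ≈ 148.41316, g(38/7) ≈ 227.82355, g(41/7) ≈ 349.72351, g(44/7) ≈ 536.84762.
Sum = Δu · [g(26/7) + g(29/7) + g(32/7) + ...].
Sum ≈ 627.21503.

627.21503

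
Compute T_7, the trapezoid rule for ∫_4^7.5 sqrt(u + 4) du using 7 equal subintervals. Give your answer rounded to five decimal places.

10.91338

Δu = (7.5 − 4)/7 = 0.5.
f(4) ≈ 2.82843, f(4.5) ≈ 2.91548, f(5) ≈ 3.00000, f(5.5) ≈ 3.08221, f(6) ≈ 3.16228, f(6.5) ≈ 3.24037, f(7) ≈ 3.31662, f(7.5) ≈ 3.39116.
T_7 = (Δu/2)·[f(u_0) + 2f(u_1) + ... + 2f(u_{6}) + f(u_7)].
Sum ≈ 10.91338.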